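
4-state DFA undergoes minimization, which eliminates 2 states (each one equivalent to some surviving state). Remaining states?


Original DFA: 4 states
Redundant states removed: 2
Minimized states = original - removed
= 4 - 2
= 2

2


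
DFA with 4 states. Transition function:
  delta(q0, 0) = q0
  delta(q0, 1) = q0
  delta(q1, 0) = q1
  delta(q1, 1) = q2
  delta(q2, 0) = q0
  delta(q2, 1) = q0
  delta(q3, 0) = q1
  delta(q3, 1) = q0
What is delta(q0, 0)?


Looking up transition function:
delta(q0, 0) in the table
Row: q0, Column: 0
Result: q0

q0


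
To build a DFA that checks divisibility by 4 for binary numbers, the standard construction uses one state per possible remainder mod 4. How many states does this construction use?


Divisibility by 4 is tracked via the remainder mod 4: 0, 1, ..., 3
The construction assigns one state to each remainder
Number of remainders = 4

4


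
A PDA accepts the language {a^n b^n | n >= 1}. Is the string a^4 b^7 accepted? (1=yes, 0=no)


Language requires equal numbers of a's and b's
PDA pushes for each 'a', pops for each 'b'
Number of a's = 4
Number of b's = 7
4 != 7 -> Reject

0


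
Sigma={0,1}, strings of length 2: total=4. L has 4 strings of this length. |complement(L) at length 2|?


Alphabet: {0,1}
String length: 2
Total strings of length 2 = 2^2 = 4
Strings in L = 4
Complement = total - |L|
= 4 - 4
= 0

0


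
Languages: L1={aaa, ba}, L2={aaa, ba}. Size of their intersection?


L1 = {aaa, ba}
L2 = {aaa, ba}
Checking each string in L1 against L2:
  'aaa': in L2? Yes
  'ba': in L2? Yes
Intersection = {aaa, ba}
|L1 ∩ L2| = 2

2


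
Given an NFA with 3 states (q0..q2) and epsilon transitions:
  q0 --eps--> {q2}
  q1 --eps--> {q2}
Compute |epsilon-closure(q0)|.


Starting from q0
Initialize closure = {q0}
Follow epsilon from q0 -> add q2
Final closure: {q0, q2}
Size = 2

2


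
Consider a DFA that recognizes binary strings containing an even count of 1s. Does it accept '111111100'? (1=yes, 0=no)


DFA has 2 states: q_even (start, accept=yes) and q_odd
Processing string '111111100' character by character:
  Position 0: read '1', 1-count=1 -> q_odd
  Position 1: read '1', 1-count=2 -> q_even
  Position 2: read '1', 1-count=3 -> q_odd
  Position 3: read '1', 1-count=4 -> q_even
  Position 4: read '1', 1-count=5 -> q_odd
  Position 5: read '1', 1-count=6 -> q_even
  Position 6: read '1', 1-count=7 -> q_odd
  Position 7: read '0', 1-count=7 -> q_odd (no change)
  Position 8: read '0', 1-count=7 -> q_odd (no change)
Final state: q_odd, total 1s = 7 (odd); the DFA requires an even count -> reject

0


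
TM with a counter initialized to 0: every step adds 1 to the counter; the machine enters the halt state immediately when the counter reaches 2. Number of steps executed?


Counter starts at 0. Counting sequence:
  Step 1: counter = 1
  Step 2: counter = 2
Counter reached 2 -> halt
Total steps = 2

2


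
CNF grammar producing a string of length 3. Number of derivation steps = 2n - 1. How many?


Chomsky Normal Form derivation:
String length n = 3
Each step either:
  - Splits a nonterminal into two (n-1 such steps)
  - Converts a nonterminal to terminal (n such steps)
Total = (n-1) + n = 2n - 1
= 2(3) - 1
= 6 - 1
= 5

5


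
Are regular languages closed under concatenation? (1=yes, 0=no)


Regular languages are closed under all standard operations:
- Union: Yes (product construction)
- Intersection: Yes (product construction)
- Complement: Yes (swap accept/reject)
- Concatenation: Yes (NFA construction)
Operation: concatenation -> Closed

1


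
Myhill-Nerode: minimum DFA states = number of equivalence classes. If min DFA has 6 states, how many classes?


Myhill-Nerode theorem:
Number of equivalence classes = number of states in minimal DFA
Minimal DFA states = 6
Therefore equivalence classes = 6

6


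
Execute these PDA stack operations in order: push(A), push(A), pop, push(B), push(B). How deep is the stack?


Tracing stack operations:
  push(A) -> stack = [A], depth=1
  push(A) -> stack = [A,A], depth=2
  pop -> removed A, stack = [A], depth=1
  push(B) -> stack = [A,B], depth=2
  push(B) -> stack = [A,B,B], depth=3
Final depth = 3

3


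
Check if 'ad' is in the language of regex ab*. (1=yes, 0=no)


Pattern: ab*
String: 'ad'
Pattern requires: exactly one 'a' followed by zero or more 'b's
First char is 'a' -> OK
Rest 'd': all b's? No
Result: 0

0


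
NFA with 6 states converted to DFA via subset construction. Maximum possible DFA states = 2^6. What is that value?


NFA has 6 states
Subset construction: each DFA state = subset of NFA states
Maximum subsets = 2^6
2^6 = 64

64


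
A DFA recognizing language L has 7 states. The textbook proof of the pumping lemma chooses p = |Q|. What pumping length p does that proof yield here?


Pumping lemma for regular languages (standard proof):
Take p = |Q|, the number of DFA states.
Any string of length >= |Q| passes through |Q|+1 states while reading its first |Q| symbols,
so by pigeonhole some state repeats, giving the loop that can be pumped.
Here |Q| = 7
Therefore the proof uses p = 7

7


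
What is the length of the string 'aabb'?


String: 'aabb'
Counting characters:
  'a' appears 2 time(s)
  'b' appears 2 time(s)
Total length = 2 + 2 = 4

4


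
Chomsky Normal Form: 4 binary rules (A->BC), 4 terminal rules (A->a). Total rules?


CNF allows two rule forms:
  A -> BC (binary): 4 rules
  A -> a (terminal): 4 rules
Total = 4 + 4 = 8

8


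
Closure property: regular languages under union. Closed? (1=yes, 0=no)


Regular languages are closed under:
- Union (DFA product construction)
- Intersection (DFA product construction)
- Complement (swap accept/reject states)
- Concatenation (NFA construction)
- Kleene star (NFA construction)
union is in this list
Therefore: closed

1


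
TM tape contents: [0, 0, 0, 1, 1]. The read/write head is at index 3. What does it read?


Tape: [0, 0, 0, 1, 1]
Positions: 0 1 2 3 4
Values:    0 0 0 1 1
Head at position 3
tape[3] = 1

1


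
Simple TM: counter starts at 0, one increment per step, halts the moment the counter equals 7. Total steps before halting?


Counter starts at 0. Counting sequence:
  Step 1: counter = 1
  Step 2: counter = 2
  Step 3: counter = 3
  Step 4: counter = 4
  Step 5: counter = 5
  Step 6: counter = 6
  Step 7: counter = 7
Counter reached 7 -> halt
Total steps = 7

7


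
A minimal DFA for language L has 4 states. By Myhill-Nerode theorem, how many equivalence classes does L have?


Myhill-Nerode theorem:
Number of equivalence classes = number of states in minimal DFA
Minimal DFA states = 4
Therefore equivalence classes = 4

4


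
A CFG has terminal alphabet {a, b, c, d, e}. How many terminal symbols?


Terminal symbols: a, b, c, d, e
Counting each: a (#1), b (#2), c (#3), d (#4), e (#5)
Total = 5

5


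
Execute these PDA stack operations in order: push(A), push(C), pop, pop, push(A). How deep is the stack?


Tracing stack operations:
  push(A) -> stack = [A], depth=1
  push(C) -> stack = [A,C], depth=2
  pop -> removed C, stack = [A], depth=1
  pop -> removed A, stack = [], depth=0
  push(A) -> stack = [A], depth=1
Final depth = 1

1


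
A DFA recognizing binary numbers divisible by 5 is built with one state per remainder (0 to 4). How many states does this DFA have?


Divisibility by 5 is tracked via the remainder mod 5: 0, 1, ..., 4
The construction assigns one state to each remainder
Number of remainders = 5

5


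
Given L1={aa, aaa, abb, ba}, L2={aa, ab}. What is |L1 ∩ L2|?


L1 = {aa, aaa, abb, ba}
L2 = {aa, ab}
Checking each string in L1 against L2:
  'aa': in L2? Yes
  'aaa': in L2? No
  'abb': in L2? No
  'ba': in L2? No
Intersection = {aa}
|L1 ∩ L2| = 1

1


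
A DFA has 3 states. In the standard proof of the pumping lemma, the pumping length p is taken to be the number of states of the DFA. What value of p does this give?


Pumping lemma for regular languages (standard proof):
Take p = |Q|, the number of DFA states.
Any string of length >= |Q| passes through |Q|+1 states while reading its first |Q| symbols,
so by pigeonhole some state repeats, giving the loop that can be pumped.
Here |Q| = 3
Therefore the proof uses p = 3

3


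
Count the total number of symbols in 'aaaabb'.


String: 'aaaabb'
Counting characters:
  'a' appears 4 time(s)
  'b' appears 2 time(s)
Total length = 4 + 2 = 6

6


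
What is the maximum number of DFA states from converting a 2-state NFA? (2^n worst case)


NFA has 2 states
Subset construction: each DFA state = subset of NFA states
Maximum subsets = 2^2
2^2 = 4

4


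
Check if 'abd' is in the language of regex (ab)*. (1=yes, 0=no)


Pattern: (ab)*
String: 'abd'
Pattern requires: zero or more repetitions of 'ab'
Length 3 is odd -> cannot be (ab)* -> no match
Result: 0

0


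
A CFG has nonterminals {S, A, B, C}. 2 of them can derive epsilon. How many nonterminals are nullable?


Nonterminals: {S, A, B, C}
A nonterminal is nullable if it can derive epsilon
Counting nullable nonterminals: 2
Total nullable = 2

2


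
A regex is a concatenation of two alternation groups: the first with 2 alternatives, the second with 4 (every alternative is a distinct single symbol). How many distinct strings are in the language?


First group: 2 alternatives
Second group: 4 alternatives
Concatenation: each choice from group 1 pairs with each from group 2
Total = 2 x 4 = 8

8


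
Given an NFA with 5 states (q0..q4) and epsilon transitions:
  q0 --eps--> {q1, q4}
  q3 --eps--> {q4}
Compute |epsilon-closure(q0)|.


Starting from q0
Initialize closure = {q0}
Follow epsilon from q0 -> add q1
Follow epsilon from q0 -> add q4
Final closure: {q0, q1, q4}
Size = 3

3


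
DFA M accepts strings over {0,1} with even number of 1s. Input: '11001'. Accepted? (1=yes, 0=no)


DFA has 2 states: q_even (start, accept=yes) and q_odd
Processing string '11001' character by character:
  Position 0: read '1', 1-count=1 -> q_odd
  Position 1: read '1', 1-count=2 -> q_even
  Position 2: read '0', 1-count=2 -> q_even (no change)
  Position 3: read '0', 1-count=2 -> q_even (no change)
  Position 4: read '1', 1-count=3 -> q_odd
Final state: q_odd, total 1s = 3 (odd); the DFA requires an even count -> reject

0


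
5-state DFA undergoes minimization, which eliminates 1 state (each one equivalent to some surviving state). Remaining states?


Original DFA: 5 states
Redundant states removed: 1
Minimized states = original - removed
= 5 - 1
= 4

4


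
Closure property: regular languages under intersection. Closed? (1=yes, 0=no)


Regular languages are closed under:
- Union (DFA product construction)
- Intersection (DFA product construction)
- Complement (swap accept/reject states)
- Concatenation (NFA construction)
- Kleene star (NFA construction)
intersection is in this list
Therefore: closed

1


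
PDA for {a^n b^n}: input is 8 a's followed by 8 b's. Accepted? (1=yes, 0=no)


Language requires equal numbers of a's and b's
PDA pushes for each 'a', pops for each 'b'
Number of a's = 8
Number of b's = 8
8 == 8 -> Accept

1


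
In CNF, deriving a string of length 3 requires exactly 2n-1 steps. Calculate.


Chomsky Normal Form derivation:
String length n = 3
Each step either:
  - Splits a nonterminal into two (n-1 such steps)
  - Converts a nonterminal to terminal (n such steps)
Total = (n-1) + n = 2n - 1
= 2(3) - 1
= 6 - 1
= 5

5


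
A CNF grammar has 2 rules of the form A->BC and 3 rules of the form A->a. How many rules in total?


CNF allows two rule forms:
  A -> BC (binary): 2 rules
  A -> a (terminal): 3 rules
Total = 2 + 3 = 5

5


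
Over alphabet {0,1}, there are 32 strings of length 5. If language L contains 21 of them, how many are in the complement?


Alphabet: {0,1}
String length: 5
Total strings of length 5 = 2^5 = 32
Strings in L = 21
Complement = total - |L|
= 32 - 21
= 11

11


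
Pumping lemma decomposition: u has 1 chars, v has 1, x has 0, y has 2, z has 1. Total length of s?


|s| = |u| + |v| + |x| + |y| + |z|
= 1 + 1 + 0 + 2 + 1
= 2 + 0 + 3
= 2 + 3
= 5

5


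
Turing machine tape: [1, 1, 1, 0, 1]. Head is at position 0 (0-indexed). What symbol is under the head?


Tape: [1, 1, 1, 0, 1]
Positions: 0 1 2 3 4
Values:    1 1 1 0 1
Head at position 0
tape[0] = 1

1


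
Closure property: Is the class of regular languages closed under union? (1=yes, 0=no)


Regular languages are closed under all standard operations:
- Union: Yes (product construction)
- Intersection: Yes (product construction)
- Complement: Yes (swap accept/reject)
- Concatenation: Yes (NFA construction)
Operation: union -> Closed

1


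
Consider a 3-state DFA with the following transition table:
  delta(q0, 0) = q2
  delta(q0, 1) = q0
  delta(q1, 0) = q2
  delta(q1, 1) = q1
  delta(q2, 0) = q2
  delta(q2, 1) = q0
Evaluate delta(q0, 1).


Looking up transition function:
delta(q0, 1) in the table
Row: q0, Column: 1
Result: q0

q0


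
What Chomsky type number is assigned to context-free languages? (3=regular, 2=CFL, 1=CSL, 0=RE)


Chomsky hierarchy levels:
  Type 3: Regular (DFA/NFA/regex)
  Type 2: Context-free (PDA)
  Type 1: Context-sensitive
  Type 0: Recursively enumerable (TM)
'context-free' corresponds to Type 2

2


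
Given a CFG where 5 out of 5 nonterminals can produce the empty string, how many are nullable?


Nonterminals: {S, A, B, C, D}
A nonterminal is nullable if it can derive epsilon
Counting nullable nonterminals: 5
Total nullable = 5

5


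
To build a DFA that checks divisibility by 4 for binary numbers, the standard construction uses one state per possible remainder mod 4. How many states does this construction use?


Divisibility by 4 is tracked via the remainder mod 4: 0, 1, ..., 3
The construction assigns one state to each remainder
Number of remainders = 4

4


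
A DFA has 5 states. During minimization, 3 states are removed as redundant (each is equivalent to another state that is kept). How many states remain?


Original DFA: 5 states
Redundant states removed: 3
Minimized states = original - removed
= 5 - 3
= 2

2


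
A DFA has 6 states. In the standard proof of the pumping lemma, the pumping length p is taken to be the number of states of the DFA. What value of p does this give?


Pumping lemma for regular languages (standard proof):
Take p = |Q|, the number of DFA states.
Any string of length >= |Q| passes through |Q|+1 states while reading its first |Q| symbols,
so by pigeonhole some state repeats, giving the loop that can be pumped.
Here |Q| = 6
Therefore the proof uses p = 6

6


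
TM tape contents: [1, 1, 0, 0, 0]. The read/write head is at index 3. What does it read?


Tape: [1, 1, 0, 0, 0]
Positions: 0 1 2 3 4
Values:    1 1 0 0 0
Head at position 3
tape[3] = 0

0


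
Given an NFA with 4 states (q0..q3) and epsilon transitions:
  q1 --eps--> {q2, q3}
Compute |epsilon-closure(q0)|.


Starting from q0
Initialize closure = {q0}
q0 has no outgoing epsilon transitions -> nothing to add
Final closure: {q0}
Size = 1

1


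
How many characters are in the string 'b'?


String: 'b'
Counting characters:
  'b' appears 1 time(s)
Total length = 0 + 1 = 1

1


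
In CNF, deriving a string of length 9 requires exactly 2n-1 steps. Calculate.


Chomsky Normal Form derivation:
String length n = 9
Each step either:
  - Splits a nonterminal into two (n-1 such steps)
  - Converts a nonterminal to terminal (n such steps)
Total = (n-1) + n = 2n - 1
= 2(9) - 1
= 18 - 1
= 17

17


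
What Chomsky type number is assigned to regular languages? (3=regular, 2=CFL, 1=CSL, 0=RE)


Chomsky hierarchy levels:
  Type 3: Regular (DFA/NFA/regex)
  Type 2: Context-free (PDA)
  Type 1: Context-sensitive
  Type 0: Recursively enumerable (TM)
'regular' corresponds to Type 3

3


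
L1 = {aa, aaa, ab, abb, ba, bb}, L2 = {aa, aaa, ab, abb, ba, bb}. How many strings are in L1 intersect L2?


L1 = {aa, aaa, ab, abb, ba, bb}
L2 = {aa, aaa, ab, abb, ba, bb}
Checking each string in L1 against L2:
  'aa': in L2? Yes
  'aaa': in L2? Yes
  'ab': in L2? Yes
  'abb': in L2? Yes
  'ba': in L2? Yes
  'bb': in L2? Yes
Intersection = {aa, aaa, ab, abb, ba, bb}
|L1 ∩ L2| = 6

6


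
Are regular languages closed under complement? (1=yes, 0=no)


Regular languages are closed under all standard operations:
- Union: Yes (product construction)
- Intersection: Yes (product construction)
- Complement: Yes (swap accept/reject)
- Concatenation: Yes (NFA construction)
Operation: complement -> Closed

1


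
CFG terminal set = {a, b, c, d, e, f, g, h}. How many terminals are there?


Terminal symbols: a, b, c, d, e, f, g, h
Counting each: a (#1), b (#2), c (#3), d (#4), e (#5), f (#6), g (#7), h (#8)
Total = 8

8


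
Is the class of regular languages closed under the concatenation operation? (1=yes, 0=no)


Regular languages are closed under:
- Union (DFA product construction)
- Intersection (DFA product construction)
- Complement (swap accept/reject states)
- Concatenation (NFA construction)
- Kleene star (NFA construction)
concatenation is in this list
Therefore: closed

1


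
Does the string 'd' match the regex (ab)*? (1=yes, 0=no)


Pattern: (ab)*
String: 'd'
Pattern requires: zero or more repetitions of 'ab'
Length 1 is odd -> cannot be (ab)* -> no match
Result: 0

0


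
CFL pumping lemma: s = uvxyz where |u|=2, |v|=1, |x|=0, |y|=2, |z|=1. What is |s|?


|s| = |u| + |v| + |x| + |y| + |z|
= 2 + 1 + 0 + 2 + 1
= 3 + 0 + 3
= 3 + 3
= 6

6


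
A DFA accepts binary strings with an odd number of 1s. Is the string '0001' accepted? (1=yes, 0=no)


DFA has 2 states: q_even (start, accept=no) and q_odd
Processing string '0001' character by character:
  Position 0: read '0', 1-count=0 -> q_even (no change)
  Position 1: read '0', 1-count=0 -> q_even (no change)
  Position 2: read '0', 1-count=0 -> q_even (no change)
  Position 3: read '1', 1-count=1 -> q_odd
Final state: q_odd, total 1s = 1 (odd); the DFA requires an odd count -> accept

1


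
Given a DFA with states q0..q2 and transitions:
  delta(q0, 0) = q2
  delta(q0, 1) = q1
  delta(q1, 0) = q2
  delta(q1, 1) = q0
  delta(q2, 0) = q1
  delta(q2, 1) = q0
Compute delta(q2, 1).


Looking up transition function:
delta(q2, 1) in the table
Row: q2, Column: 1
Result: q0

q0


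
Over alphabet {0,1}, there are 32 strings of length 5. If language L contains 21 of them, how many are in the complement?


Alphabet: {0,1}
String length: 5
Total strings of length 5 = 2^5 = 32
Strings in L = 21
Complement = total - |L|
= 32 - 21
= 11

11


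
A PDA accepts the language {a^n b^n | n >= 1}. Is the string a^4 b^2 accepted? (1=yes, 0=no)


Language requires equal numbers of a's and b's
PDA pushes for each 'a', pops for each 'b'
Number of a's = 4
Number of b's = 2
4 != 2 -> Reject

0


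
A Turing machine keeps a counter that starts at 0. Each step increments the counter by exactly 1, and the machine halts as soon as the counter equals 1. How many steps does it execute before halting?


Counter starts at 0. Counting sequence:
  Step 1: counter = 1
Counter reached 1 -> halt
Total steps = 1

1


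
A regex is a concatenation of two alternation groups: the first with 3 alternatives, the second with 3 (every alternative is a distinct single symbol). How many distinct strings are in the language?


First group: 3 alternatives
Second group: 3 alternatives
Concatenation: each choice from group 1 pairs with each from group 2
Total = 3 x 3 = 9

9


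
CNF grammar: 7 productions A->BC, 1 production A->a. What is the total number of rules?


CNF allows two rule forms:
  A -> BC (binary): 7 rules
  A -> a (terminal): 1 rule
Total = 7 + 1 = 8

8


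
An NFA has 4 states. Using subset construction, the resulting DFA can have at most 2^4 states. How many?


NFA has 4 states
Subset construction: each DFA state = subset of NFA states
Maximum subsets = 2^4
2^4 = 16

16


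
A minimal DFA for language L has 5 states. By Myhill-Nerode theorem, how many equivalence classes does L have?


Myhill-Nerode theorem:
Number of equivalence classes = number of states in minimal DFA
Minimal DFA states = 5
Therefore equivalence classes = 5

5


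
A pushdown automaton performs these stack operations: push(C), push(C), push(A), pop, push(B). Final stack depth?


Tracing stack operations:
  push(C) -> stack = [C], depth=1
  push(C) -> stack = [C,C], depth=2
  push(A) -> stack = [C,C,A], depth=3
  pop -> removed A, stack = [C,C], depth=2
  push(B) -> stack = [C,C,B], depth=3
Final depth = 3

3


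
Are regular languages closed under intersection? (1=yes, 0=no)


Regular languages are closed under:
- Union (DFA product construction)
- Intersection (DFA product construction)
- Complement (swap accept/reject states)
- Concatenation (NFA construction)
- Kleene star (NFA construction)
intersection is in this list
Therefore: closed

1


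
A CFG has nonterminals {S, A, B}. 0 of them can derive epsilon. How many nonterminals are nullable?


Nonterminals: {S, A, B}
A nonterminal is nullable if it can derive epsilon
Counting nullable nonterminals: 0
Total nullable = 0

0


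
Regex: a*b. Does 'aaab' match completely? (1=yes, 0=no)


Pattern: a*b
String: 'aaab'
Pattern requires: zero or more 'a's followed by exactly one 'b'
Found 3 leading 'a's
Remaining: 'b'
Remaining is exactly 'b' -> match
Result: 1

1


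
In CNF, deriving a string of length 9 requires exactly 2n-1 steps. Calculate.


Chomsky Normal Form derivation:
String length n = 9
Each step either:
  - Splits a nonterminal into two (n-1 such steps)
  - Converts a nonterminal to terminal (n such steps)
Total = (n-1) + n = 2n - 1
= 2(9) - 1
= 18 - 1
= 17

17


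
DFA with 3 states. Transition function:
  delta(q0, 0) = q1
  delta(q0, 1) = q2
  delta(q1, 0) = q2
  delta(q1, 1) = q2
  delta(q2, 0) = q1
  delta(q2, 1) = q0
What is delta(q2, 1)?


Looking up transition function:
delta(q2, 1) in the table
Row: q2, Column: 1
Result: q0

q0


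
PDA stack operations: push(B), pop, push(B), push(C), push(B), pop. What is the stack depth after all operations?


Tracing stack operations:
  push(B) -> stack = [B], depth=1
  pop -> removed B, stack = [], depth=0
  push(B) -> stack = [B], depth=1
  push(C) -> stack = [B,C], depth=2
  push(B) -> stack = [B,C,B], depth=3
  pop -> removed B, stack = [B,C], depth=2
Final depth = 2

2


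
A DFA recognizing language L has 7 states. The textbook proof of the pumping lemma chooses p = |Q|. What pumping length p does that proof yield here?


Pumping lemma for regular languages (standard proof):
Take p = |Q|, the number of DFA states.
Any string of length >= |Q| passes through |Q|+1 states while reading its first |Q| symbols,
so by pigeonhole some state repeats, giving the loop that can be pumped.
Here |Q| = 7
Therefore the proof uses p = 7

7


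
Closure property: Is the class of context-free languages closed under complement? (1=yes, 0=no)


CFL closure properties:
  Closed under: union, concatenation, Kleene star
  NOT closed under: intersection, complement
Operation 'complement' is in not-closed list -> No (not closed)

0


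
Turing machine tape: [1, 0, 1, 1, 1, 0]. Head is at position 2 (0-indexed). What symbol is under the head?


Tape: [1, 0, 1, 1, 1, 0]
Positions: 0 1 2 3 4 5
Values:    1 0 1 1 1 0
Head at position 2
tape[2] = 1

1


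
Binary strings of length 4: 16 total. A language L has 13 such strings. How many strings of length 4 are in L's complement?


Alphabet: {0,1}
String length: 4
Total strings of length 4 = 2^4 = 16
Strings in L = 13
Complement = total - |L|
= 16 - 13
= 3

3


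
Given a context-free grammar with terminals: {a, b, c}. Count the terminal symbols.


Terminal symbols: a, b, c
Counting each: a (#1), b (#2), c (#3)
Total = 3

3


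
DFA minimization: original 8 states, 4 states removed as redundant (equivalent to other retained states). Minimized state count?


Original DFA: 8 states
Redundant states removed: 4
Minimized states = original - removed
= 8 - 4
= 4

4


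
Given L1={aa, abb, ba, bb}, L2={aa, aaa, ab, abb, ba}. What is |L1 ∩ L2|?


L1 = {aa, abb, ba, bb}
L2 = {aa, aaa, ab, abb, ba}
Checking each string in L1 against L2:
  'aa': in L2? Yes
  'abb': in L2? Yes
  'ba': in L2? Yes
  'bb': in L2? No
Intersection = {aa, abb, ba}
|L1 ∩ L2| = 3

3


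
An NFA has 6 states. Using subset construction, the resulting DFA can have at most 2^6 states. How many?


NFA has 6 states
Subset construction: each DFA state = subset of NFA states
Maximum subsets = 2^6
2^6 = 64

64


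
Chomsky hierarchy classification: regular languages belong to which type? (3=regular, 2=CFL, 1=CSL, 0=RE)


Chomsky hierarchy levels:
  Type 3: Regular (DFA/NFA/regex)
  Type 2: Context-free (PDA)
  Type 1: Context-sensitive
  Type 0: Recursively enumerable (TM)
'regular' corresponds to Type 3

3


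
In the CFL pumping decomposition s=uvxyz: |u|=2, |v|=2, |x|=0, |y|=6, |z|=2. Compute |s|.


|s| = |u| + |v| + |x| + |y| + |z|
= 2 + 2 + 0 + 6 + 2
= 4 + 0 + 8
= 4 + 8
= 12

12


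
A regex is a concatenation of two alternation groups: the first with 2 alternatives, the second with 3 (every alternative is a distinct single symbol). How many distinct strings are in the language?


First group: 2 alternatives
Second group: 3 alternatives
Concatenation: each choice from group 1 pairs with each from group 2
Total = 2 x 3 = 6

6


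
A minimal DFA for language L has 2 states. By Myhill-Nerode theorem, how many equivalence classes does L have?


Myhill-Nerode theorem:
Number of equivalence classes = number of states in minimal DFA
Minimal DFA states = 2
Therefore equivalence classes = 2

2


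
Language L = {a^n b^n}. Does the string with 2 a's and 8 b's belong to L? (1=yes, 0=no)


Language requires equal numbers of a's and b's
PDA pushes for each 'a', pops for each 'b'
Number of a's = 2
Number of b's = 8
2 != 8 -> Reject

0


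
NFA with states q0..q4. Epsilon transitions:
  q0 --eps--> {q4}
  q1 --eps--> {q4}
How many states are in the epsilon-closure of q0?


Starting from q0
Initialize closure = {q0}
Follow epsilon from q0 -> add q4
Final closure: {q0, q4}
Size = 2

2


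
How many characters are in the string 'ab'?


String: 'ab'
Counting characters:
  'a' appears 1 time(s)
  'b' appears 1 time(s)
Total length = 1 + 1 = 2

2


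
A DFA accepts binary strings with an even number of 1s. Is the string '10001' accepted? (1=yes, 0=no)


DFA has 2 states: q_even (start, accept=yes) and q_odd
Processing string '10001' character by character:
  Position 0: read '1', 1-count=1 -> q_odd
  Position 1: read '0', 1-count=1 -> q_odd (no change)
  Position 2: read '0', 1-count=1 -> q_odd (no change)
  Position 3: read '0', 1-count=1 -> q_odd (no change)
  Position 4: read '1', 1-count=2 -> q_even
Final state: q_even, total 1s = 2 (even); the DFA requires an even count -> accept

1


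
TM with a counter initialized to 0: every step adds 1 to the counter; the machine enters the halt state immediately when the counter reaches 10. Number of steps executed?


Counter starts at 0. Counting sequence:
  Step 1: counter = 1
  Step 2: counter = 2
  Step 3: counter = 3
  Step 4: counter = 4
  Step 5: counter = 5
  Step 6: counter = 6
  ...
  Step 10: counter = 10
Counter reached 10 -> halt
Total steps = 10

10


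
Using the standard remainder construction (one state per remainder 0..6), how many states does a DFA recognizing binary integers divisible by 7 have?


Divisibility by 7 is tracked via the remainder mod 7: 0, 1, ..., 6
The construction assigns one state to each remainder
Number of remainders = 7

7


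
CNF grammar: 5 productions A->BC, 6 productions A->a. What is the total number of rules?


CNF allows two rule forms:
  A -> BC (binary): 5 rules
  A -> a (terminal): 6 rules
Total = 5 + 6 = 11

11


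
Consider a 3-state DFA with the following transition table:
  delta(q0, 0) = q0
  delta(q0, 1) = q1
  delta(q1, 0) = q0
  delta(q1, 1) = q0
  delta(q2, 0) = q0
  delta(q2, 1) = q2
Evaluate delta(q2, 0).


Looking up transition function:
delta(q2, 0) in the table
Row: q2, Column: 0
Result: q0

q0


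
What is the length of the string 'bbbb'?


String: 'bbbb'
Counting characters:
  'b' appears 4 time(s)
Total length = 0 + 4 = 4

4


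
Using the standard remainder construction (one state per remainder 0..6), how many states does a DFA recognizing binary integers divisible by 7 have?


Divisibility by 7 is tracked via the remainder mod 7: 0, 1, ..., 6
The construction assigns one state to each remainder
Number of remainders = 7

7


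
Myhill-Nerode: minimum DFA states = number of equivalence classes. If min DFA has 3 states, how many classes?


Myhill-Nerode theorem:
Number of equivalence classes = number of states in minimal DFA
Minimal DFA states = 3
Therefore equivalence classes = 3

3


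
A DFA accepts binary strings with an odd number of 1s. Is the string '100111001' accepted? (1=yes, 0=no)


DFA has 2 states: q_even (start, accept=no) and q_odd
Processing string '100111001' character by character:
  Position 0: read '1', 1-count=1 -> q_odd
  Position 1: read '0', 1-count=1 -> q_odd (no change)
  Position 2: read '0', 1-count=1 -> q_odd (no change)
  Position 3: read '1', 1-count=2 -> q_even
  Position 4: read '1', 1-count=3 -> q_odd
  Position 5: read '1', 1-count=4 -> q_even
  Position 6: read '0', 1-count=4 -> q_even (no change)
  Position 7: read '0', 1-count=4 -> q_even (no change)
  Position 8: read '1', 1-count=5 -> q_odd
Final state: q_odd, total 1s = 5 (odd); the DFA requires an odd count -> accept

1


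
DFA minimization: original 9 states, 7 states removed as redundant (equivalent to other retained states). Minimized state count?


Original DFA: 9 states
Redundant states removed: 7
Minimized states = original - removed
= 9 - 7
= 2

2


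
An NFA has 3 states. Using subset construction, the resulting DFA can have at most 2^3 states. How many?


NFA has 3 states
Subset construction: each DFA state = subset of NFA states
Maximum subsets = 2^3
2^3 = 8

8


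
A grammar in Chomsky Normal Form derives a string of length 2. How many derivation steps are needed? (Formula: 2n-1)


Chomsky Normal Form derivation:
String length n = 2
Each step either:
  - Splits a nonterminal into two (n-1 such steps)
  - Converts a nonterminal to terminal (n such steps)
Total = (n-1) + n = 2n - 1
= 2(2) - 1
= 4 - 1
= 3

3


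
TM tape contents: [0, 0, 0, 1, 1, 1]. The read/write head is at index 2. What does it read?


Tape: [0, 0, 0, 1, 1, 1]
Positions: 0 1 2 3 4 5
Values:    0 0 0 1 1 1
Head at position 2
tape[2] = 0

0


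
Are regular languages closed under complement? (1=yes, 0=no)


Regular languages are closed under all standard operations:
- Union: Yes (product construction)
- Intersection: Yes (product construction)
- Complement: Yes (swap accept/reject)
- Concatenation: Yes (NFA construction)
Operation: complement -> Closed

1


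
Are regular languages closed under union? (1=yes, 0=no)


Regular languages are closed under:
- Union (DFA product construction)
- Intersection (DFA product construction)
- Complement (swap accept/reject states)
- Concatenation (NFA construction)
- Kleene star (NFA construction)
union is in this list
Therefore: closed

1


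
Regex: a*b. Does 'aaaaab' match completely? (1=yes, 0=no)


Pattern: a*b
String: 'aaaaab'
Pattern requires: zero or more 'a's followed by exactly one 'b'
Found 5 leading 'a's
Remaining: 'b'
Remaining is exactly 'b' -> match
Result: 1

1


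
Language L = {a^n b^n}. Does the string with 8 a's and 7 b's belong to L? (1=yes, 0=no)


Language requires equal numbers of a's and b's
PDA pushes for each 'a', pops for each 'b'
Number of a's = 8
Number of b's = 7
8 != 7 -> Reject

0


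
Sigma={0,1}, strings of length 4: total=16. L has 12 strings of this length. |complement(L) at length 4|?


Alphabet: {0,1}
String length: 4
Total strings of length 4 = 2^4 = 16
Strings in L = 12
Complement = total - |L|
= 16 - 12
= 4

4


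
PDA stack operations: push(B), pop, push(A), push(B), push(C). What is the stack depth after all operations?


Tracing stack operations:
  push(B) -> stack = [B], depth=1
  pop -> removed B, stack = [], depth=0
  push(A) -> stack = [A], depth=1
  push(B) -> stack = [A,B], depth=2
  push(C) -> stack = [A,B,C], depth=3
Final depth = 3

3


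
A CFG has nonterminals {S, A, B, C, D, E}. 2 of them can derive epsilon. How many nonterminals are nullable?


Nonterminals: {S, A, B, C, D, E}
A nonterminal is nullable if it can derive epsilon
Counting nullable nonterminals: 2
Total nullable = 2

2


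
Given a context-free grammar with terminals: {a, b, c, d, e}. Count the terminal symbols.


Terminal symbols: a, b, c, d, e
Counting each: a (#1), b (#2), c (#3), d (#4), e (#5)
Total = 5

5


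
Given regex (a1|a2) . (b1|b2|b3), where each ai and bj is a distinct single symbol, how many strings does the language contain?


First group: 2 alternatives
Second group: 3 alternatives
Concatenation: each choice from group 1 pairs with each from group 2
Total = 2 x 3 = 6

6


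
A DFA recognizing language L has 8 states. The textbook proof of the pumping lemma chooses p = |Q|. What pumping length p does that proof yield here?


Pumping lemma for regular languages (standard proof):
Take p = |Q|, the number of DFA states.
Any string of length >= |Q| passes through |Q|+1 states while reading its first |Q| symbols,
so by pigeonhole some state repeats, giving the loop that can be pumped.
Here |Q| = 8
Therefore the proof uses p = 8

8


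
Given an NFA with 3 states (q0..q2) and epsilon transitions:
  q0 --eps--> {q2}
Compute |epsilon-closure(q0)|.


Starting from q0
Initialize closure = {q0}
Follow epsilon from q0 -> add q2
Final closure: {q0, q2}
Size = 2

2


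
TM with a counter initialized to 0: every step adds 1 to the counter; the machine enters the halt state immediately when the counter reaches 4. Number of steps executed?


Counter starts at 0. Counting sequence:
  Step 1: counter = 1
  Step 2: counter = 2
  Step 3: counter = 3
  Step 4: counter = 4
Counter reached 4 -> halt
Total steps = 4

4


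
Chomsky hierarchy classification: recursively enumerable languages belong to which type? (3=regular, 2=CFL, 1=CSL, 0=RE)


Chomsky hierarchy levels:
  Type 3: Regular (DFA/NFA/regex)
  Type 2: Context-free (PDA)
  Type 1: Context-sensitive
  Type 0: Recursively enumerable (TM)
'recursively enumerable' corresponds to Type 0

0


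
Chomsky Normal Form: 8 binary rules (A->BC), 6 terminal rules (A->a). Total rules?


CNF allows two rule forms:
  A -> BC (binary): 8 rules
  A -> a (terminal): 6 rules
Total = 8 + 6 = 14

14


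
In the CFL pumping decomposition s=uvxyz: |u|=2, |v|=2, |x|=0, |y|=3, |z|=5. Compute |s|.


|s| = |u| + |v| + |x| + |y| + |z|
= 2 + 2 + 0 + 3 + 5
= 4 + 0 + 8
= 4 + 8
= 12

12


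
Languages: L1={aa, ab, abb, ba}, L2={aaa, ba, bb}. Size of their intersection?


L1 = {aa, ab, abb, ba}
L2 = {aaa, ba, bb}
Checking each string in L1 against L2:
  'aa': in L2? No
  'ab': in L2? No
  'abb': in L2? No
  'ba': in L2? Yes
Intersection = {ba}
|L1 ∩ L2| = 1

1


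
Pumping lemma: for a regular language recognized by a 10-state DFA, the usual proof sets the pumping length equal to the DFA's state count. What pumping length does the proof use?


Pumping lemma for regular languages (standard proof):
Take p = |Q|, the number of DFA states.
Any string of length >= |Q| passes through |Q|+1 states while reading its first |Q| symbols,
so by pigeonhole some state repeats, giving the loop that can be pumped.
Here |Q| = 10
Therefore the proof uses p = 10

10


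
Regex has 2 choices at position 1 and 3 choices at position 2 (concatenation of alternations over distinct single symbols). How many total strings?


First group: 2 alternatives
Second group: 3 alternatives
Concatenation: each choice from group 1 pairs with each from group 2
Total = 2 x 3 = 6

6


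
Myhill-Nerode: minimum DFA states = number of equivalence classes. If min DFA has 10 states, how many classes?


Myhill-Nerode theorem:
Number of equivalence classes = number of states in minimal DFA
Minimal DFA states = 10
Therefore equivalence classes = 10

10


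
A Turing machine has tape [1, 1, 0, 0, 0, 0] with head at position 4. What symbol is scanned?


Tape: [1, 1, 0, 0, 0, 0]
Positions: 0 1 2 3 4 5
Values:    1 1 0 0 0 0
Head at position 4
tape[4] = 0

0


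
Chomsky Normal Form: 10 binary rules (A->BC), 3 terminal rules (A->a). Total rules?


CNF allows two rule forms:
  A -> BC (binary): 10 rules
  A -> a (terminal): 3 rules
Total = 10 + 3 = 13

13


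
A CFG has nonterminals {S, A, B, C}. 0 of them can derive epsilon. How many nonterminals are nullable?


Nonterminals: {S, A, B, C}
A nonterminal is nullable if it can derive epsilon
Counting nullable nonterminals: 0
Total nullable = 0

0


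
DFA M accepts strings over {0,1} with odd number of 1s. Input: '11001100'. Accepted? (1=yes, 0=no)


DFA has 2 states: q_even (start, accept=no) and q_odd
Processing string '11001100' character by character:
  Position 0: read '1', 1-count=1 -> q_odd
  Position 1: read '1', 1-count=2 -> q_even
  Position 2: read '0', 1-count=2 -> q_even (no change)
  Position 3: read '0', 1-count=2 -> q_even (no change)
  Position 4: read '1', 1-count=3 -> q_odd
  Position 5: read '1', 1-count=4 -> q_even
  Position 6: read '0', 1-count=4 -> q_even (no change)
  Position 7: read '0', 1-count=4 -> q_even (no change)
Final state: q_even, total 1s = 4 (even); the DFA requires an odd count -> reject

0


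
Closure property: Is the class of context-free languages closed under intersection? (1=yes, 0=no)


CFL closure properties:
  Closed under: union, concatenation, Kleene star
  NOT closed under: intersection, complement
Operation 'intersection' is in not-closed list -> No (not closed)

0


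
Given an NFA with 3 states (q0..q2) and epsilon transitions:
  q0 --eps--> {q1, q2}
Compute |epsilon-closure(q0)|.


Starting from q0
Initialize closure = {q0}
Follow epsilon from q0 -> add q1
Follow epsilon from q0 -> add q2
Final closure: {q0, q1, q2}
Size = 3

3


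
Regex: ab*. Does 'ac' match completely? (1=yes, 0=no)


Pattern: ab*
String: 'ac'
Pattern requires: exactly one 'a' followed by zero or more 'b's
First char is 'a' -> OK
Rest 'c': all b's? No
Result: 0

0


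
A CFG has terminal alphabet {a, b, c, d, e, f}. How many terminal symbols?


Terminal symbols: a, b, c, d, e, f
Counting each: a (#1), b (#2), c (#3), d (#4), e (#5), f (#6)
Total = 6

6


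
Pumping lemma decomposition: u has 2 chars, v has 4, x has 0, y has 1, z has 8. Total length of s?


|s| = |u| + |v| + |x| + |y| + |z|
= 2 + 4 + 0 + 1 + 8
= 6 + 0 + 9
= 6 + 9
= 15

15


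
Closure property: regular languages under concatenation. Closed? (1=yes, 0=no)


Regular languages are closed under:
- Union (DFA product construction)
- Intersection (DFA product construction)
- Complement (swap accept/reject states)
- Concatenation (NFA construction)
- Kleene star (NFA construction)
concatenation is in this list
Therefore: closed

1


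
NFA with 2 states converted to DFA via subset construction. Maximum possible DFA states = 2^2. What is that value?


NFA has 2 states
Subset construction: each DFA state = subset of NFA states
Maximum subsets = 2^2
2^2 = 4

4


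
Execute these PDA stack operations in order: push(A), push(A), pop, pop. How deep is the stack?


Tracing stack operations:
  push(A) -> stack = [A], depth=1
  push(A) -> stack = [A,A], depth=2
  pop -> removed A, stack = [A], depth=1
  pop -> removed A, stack = [], depth=0
Final depth = 0

0


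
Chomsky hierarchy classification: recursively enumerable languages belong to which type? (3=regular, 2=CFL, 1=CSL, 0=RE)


Chomsky hierarchy levels:
  Type 3: Regular (DFA/NFA/regex)
  Type 2: Context-free (PDA)
  Type 1: Context-sensitive
  Type 0: Recursively enumerable (TM)
'recursively enumerable' corresponds to Type 0

0
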